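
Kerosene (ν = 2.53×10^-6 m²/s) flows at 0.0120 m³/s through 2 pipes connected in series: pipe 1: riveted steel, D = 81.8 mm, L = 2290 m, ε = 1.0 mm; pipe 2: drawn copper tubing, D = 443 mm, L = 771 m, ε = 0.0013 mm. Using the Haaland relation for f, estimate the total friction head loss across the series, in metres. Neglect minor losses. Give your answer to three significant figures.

H ≈ 308 m

Pipe 1: V = 2.283 m/s, Re = 7.38×10^4, ε/D = 0.0122, f = 0.04137, h_1 = f(L/D)V²/2g = 307.8 m
Pipe 2: V = 0.07785 m/s, Re = 1.36×10^4, ε/D = 2.93×10^-6, f = 0.02842, h_2 = f(L/D)V²/2g = 0.01528 m
Series → Q common, losses add: H = Σh = 307.8 m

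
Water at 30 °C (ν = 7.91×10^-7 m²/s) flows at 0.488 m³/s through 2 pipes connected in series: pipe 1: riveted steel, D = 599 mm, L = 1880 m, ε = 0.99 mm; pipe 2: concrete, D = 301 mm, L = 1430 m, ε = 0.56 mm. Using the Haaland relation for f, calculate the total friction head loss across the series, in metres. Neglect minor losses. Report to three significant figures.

Pipe 1: V = 1.732 m/s, Re = 1.31×10^6, ε/D = 0.00165, f = 0.02246, h_1 = f(L/D)V²/2g = 10.78 m
Pipe 2: V = 6.858 m/s, Re = 2.61×10^6, ε/D = 0.00186, f = 0.02309, h_2 = f(L/D)V²/2g = 262.9 m
Series → Q common, losses add: H = Σh = 273.7 m

H ≈ 274 m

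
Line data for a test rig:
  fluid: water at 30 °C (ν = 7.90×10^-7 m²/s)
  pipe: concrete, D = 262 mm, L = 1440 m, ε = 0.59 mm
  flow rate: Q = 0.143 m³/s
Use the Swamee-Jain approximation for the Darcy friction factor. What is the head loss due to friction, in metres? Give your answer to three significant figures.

V = 4Q/(πD²) = 4·0.143/(π·0.262²) = 2.652 m/s
Re = VD/ν = 2.652·0.262/7.90×10^-7 = 8.80×10^5 → turbulent
ε/D = 0.59/262 = 0.00225
Swamee-Jain: f = 0.02445
h_f = f(L/D)V²/(2g) = 0.02445·(1440/0.262)·2.652²/(2·9.81) = 48.18 m

h_f ≈ 48.2 m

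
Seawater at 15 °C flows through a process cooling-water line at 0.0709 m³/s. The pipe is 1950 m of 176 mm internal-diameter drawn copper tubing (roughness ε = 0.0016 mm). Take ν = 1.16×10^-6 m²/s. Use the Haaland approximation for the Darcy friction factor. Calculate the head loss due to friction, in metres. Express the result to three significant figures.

h_f ≈ 64.5 m

V = 4Q/(πD²) = 4·0.0709/(π·0.176²) = 2.914 m/s
Re = VD/ν = 2.914·0.176/1.16×10^-6 = 4.42×10^5 → turbulent
ε/D = 0.0016/176 = 9.09×10^-6
Haaland: f = 0.01345
h_f = f(L/D)V²/(2g) = 0.01345·(1950/0.176)·2.914²/(2·9.81) = 64.50 m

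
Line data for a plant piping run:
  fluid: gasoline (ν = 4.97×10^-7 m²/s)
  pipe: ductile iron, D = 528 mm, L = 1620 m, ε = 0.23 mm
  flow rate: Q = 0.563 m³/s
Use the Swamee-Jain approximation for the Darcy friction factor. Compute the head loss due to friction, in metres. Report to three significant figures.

V = 4Q/(πD²) = 4·0.563/(π·0.528²) = 2.571 m/s
Re = VD/ν = 2.571·0.528/4.97×10^-7 = 2.73×10^6 → turbulent
ε/D = 0.23/528 = 4.36×10^-4
Swamee-Jain: f = 0.01647
h_f = f(L/D)V²/(2g) = 0.01647·(1620/0.528)·2.571²/(2·9.81) = 17.03 m

h_f ≈ 17.0 m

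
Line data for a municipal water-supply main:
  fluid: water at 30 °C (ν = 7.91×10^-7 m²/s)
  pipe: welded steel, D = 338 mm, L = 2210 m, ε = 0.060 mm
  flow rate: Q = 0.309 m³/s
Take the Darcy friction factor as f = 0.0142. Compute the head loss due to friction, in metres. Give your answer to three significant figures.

h_f ≈ 56.1 m

V = 4Q/(πD²) = 4·0.309/(π·0.338²) = 3.444 m/s
h_f = f(L/D)V²/(2g) = 0.01420·(2210/0.338)·3.444²/(2·9.81) = 56.12 m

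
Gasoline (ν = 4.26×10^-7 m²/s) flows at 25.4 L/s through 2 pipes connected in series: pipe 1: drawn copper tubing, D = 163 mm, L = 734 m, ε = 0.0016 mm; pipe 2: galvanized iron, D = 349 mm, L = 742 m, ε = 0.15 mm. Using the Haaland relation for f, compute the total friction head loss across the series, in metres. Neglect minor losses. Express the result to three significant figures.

H ≈ 4.67 m

Pipe 1: V = 1.217 m/s, Re = 4.66×10^5, ε/D = 9.82×10^-6, f = 0.01334, h_1 = f(L/D)V²/2g = 4.535 m
Pipe 2: V = 0.2655 m/s, Re = 2.18×10^5, ε/D = 4.30×10^-4, f = 0.01812, h_2 = f(L/D)V²/2g = 0.1384 m
Series → Q common, losses add: H = Σh = 4.673 m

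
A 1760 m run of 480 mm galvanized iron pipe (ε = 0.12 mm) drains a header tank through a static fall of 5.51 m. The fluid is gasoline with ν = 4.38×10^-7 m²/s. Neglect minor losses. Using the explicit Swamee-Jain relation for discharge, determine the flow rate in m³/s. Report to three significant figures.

Q ≈ 0.254 m³/s

Swamee-Jain (Type II): Q = -0.965·√(gD⁵h_f/L)·ln[ε/(3.7D) + √(3.17ν²L/(gD³h_f))]
√(gD⁵h_f/L) = √(9.81·0.480⁵·5.51/1760) = 0.02797
ε/(3.7D) = 6.76×10^-5; √(3.17ν²L/(gD³h_f)) = 1.34×10^-5
Q = -0.965·0.02797·ln(8.095×10^-5) = 0.2543 m³/s
Check: V = 1.41 m/s, Re = 1.54×10^6, f = 0.01501, h_f = 5.54 m ≈ 5.51 m ✓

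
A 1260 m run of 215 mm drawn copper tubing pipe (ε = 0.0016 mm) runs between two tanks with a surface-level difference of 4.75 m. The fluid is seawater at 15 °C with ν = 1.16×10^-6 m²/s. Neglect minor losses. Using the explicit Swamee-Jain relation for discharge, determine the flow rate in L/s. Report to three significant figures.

Swamee-Jain (Type II): Q = -0.965·√(gD⁵h_f/L)·ln[ε/(3.7D) + √(3.17ν²L/(gD³h_f))]
√(gD⁵h_f/L) = √(9.81·0.215⁵·4.75/1260) = 0.004122
ε/(3.7D) = 2.01×10^-6; √(3.17ν²L/(gD³h_f)) = 1.08×10^-4
Q = -0.965·0.004122·ln(1.097×10^-4) = 0.03627 m³/s
Check: V = 0.999 m/s, Re = 1.85×10^5, f = 0.01583, h_f = 4.72 m ≈ 4.75 m ✓

Q ≈ 36.3 L/s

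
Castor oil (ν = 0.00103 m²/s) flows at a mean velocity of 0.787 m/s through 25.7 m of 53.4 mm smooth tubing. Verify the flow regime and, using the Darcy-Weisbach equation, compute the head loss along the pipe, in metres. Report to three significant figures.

Re = VD/ν = 0.787·0.05340/0.00103 = 40.8 → laminar (Re < 2300)
f = 64/Re = 1.569
h_f = f(L/D)V²/(2g) = 1.569·(25.7/0.05340)·0.787²/(2·9.81) = 23.83 m

h_f ≈ 23.8 m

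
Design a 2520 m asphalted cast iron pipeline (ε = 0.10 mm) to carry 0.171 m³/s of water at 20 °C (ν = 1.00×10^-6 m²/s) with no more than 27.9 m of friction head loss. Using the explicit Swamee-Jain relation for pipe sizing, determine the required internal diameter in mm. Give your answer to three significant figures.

D ≈ 328 mm

Swamee-Jain (Type III): D = 0.66·[ε^1.25·(LQ²/(gh_f))^4.75 + ν·Q^9.4·(L/(gh_f))^5.2]^0.04
LQ²/(gh_f) = 0.2692; L/(gh_f) = 9.207
Term 1 = ε^1.25·(…)^4.75 = 1.96×10^-8; Term 2 = ν·Q^9.4·(…)^5.2 = 6.36×10^-9
D = 0.66·(1.96×10^-8 + 6.36×10^-9)^0.04 = 0.3282 m = 328 mm
Check: V = 2.02 m/s, Re = 6.63×10^5, f = 0.01612, h_f = 25.8 m ≈ 27.9 m ✓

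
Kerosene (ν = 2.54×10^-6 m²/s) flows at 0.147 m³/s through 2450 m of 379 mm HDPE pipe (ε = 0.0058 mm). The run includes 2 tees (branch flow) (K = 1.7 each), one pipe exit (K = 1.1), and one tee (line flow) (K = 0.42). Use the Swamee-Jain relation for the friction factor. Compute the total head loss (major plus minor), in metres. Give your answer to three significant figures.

H_L ≈ 9.24 m

V = 4Q/(πD²) = 1.303 m/s; V²/2g = 0.08654 m
Re = 1.94×10^5, ε/D = 1.53×10^-5 → f = 0.01576 (Swamee-Jain)
Major: h_f = f(L/D)·V²/2g = 0.01576·6464·0.08654 = 8.814 m
Minor: ΣK = 4.92; h_m = ΣK·V²/2g = 0.4258 m
Total H_L = 8.814 + 0.4258 = 9.240 m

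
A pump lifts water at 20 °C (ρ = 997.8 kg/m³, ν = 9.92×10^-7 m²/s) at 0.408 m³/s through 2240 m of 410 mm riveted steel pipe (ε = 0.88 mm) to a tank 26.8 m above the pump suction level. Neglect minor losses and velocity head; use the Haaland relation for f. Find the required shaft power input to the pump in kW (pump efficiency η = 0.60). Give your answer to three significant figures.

V = 4Q/(πD²) = 3.090 m/s; Re = 1.28×10^6; ε/D = 0.00215; f = 0.02404
h_f = f(L/D)V²/2g = 63.92 m
Total head H = z + h_f = 26.8 + 63.92 = 90.72 m
P_hyd = ρgQH = 997.8·9.81·0.408·90.72 = 362.3 kW
P_shaft = P_hyd/η = 362.3/0.60 = 603.8 kW

P_shaft ≈ 604 kW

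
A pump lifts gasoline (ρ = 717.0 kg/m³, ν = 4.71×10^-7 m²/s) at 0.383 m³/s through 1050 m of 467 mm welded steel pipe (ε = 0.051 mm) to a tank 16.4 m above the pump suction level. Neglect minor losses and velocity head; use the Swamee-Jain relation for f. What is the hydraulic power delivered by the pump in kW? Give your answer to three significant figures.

P_hyd ≈ 64.2 kW

V = 4Q/(πD²) = 2.236 m/s; Re = 2.22×10^6; ε/D = 1.09×10^-4; f = 0.01297
h_f = f(L/D)V²/2g = 7.430 m
Total head H = z + h_f = 16.4 + 7.430 = 23.83 m
P_hyd = ρgQH = 717.0·9.81·0.383·23.83 = 64.20 kW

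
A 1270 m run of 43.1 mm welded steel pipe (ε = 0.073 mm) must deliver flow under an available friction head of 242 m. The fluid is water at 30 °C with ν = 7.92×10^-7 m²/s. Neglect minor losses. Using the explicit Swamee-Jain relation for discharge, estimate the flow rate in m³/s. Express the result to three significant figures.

Swamee-Jain (Type II): Q = -0.965·√(gD⁵h_f/L)·ln[ε/(3.7D) + √(3.17ν²L/(gD³h_f))]
√(gD⁵h_f/L) = √(9.81·0.0431⁵·242/1270) = 5.273×10^-4
ε/(3.7D) = 4.58×10^-4; √(3.17ν²L/(gD³h_f)) = 1.15×10^-4
Q = -0.965·5.273×10^-4·ln(5.730×10^-4) = 0.003798 m³/s
Check: V = 2.60 m/s, Re = 1.42×10^5, f = 0.02398, h_f = 244 m ≈ 242 m ✓

Q ≈ 0.00380 m³/s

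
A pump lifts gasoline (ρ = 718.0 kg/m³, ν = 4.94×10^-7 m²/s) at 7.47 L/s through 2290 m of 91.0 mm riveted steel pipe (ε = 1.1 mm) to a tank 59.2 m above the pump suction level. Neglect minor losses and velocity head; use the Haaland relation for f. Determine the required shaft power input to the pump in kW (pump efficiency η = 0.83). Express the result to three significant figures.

P_shaft ≈ 8.13 kW

V = 4Q/(πD²) = 1.149 m/s; Re = 2.12×10^5; ε/D = 0.0121; f = 0.04078
h_f = f(L/D)V²/2g = 68.99 m
Total head H = z + h_f = 59.2 + 68.99 = 128.2 m
P_hyd = ρgQH = 718.0·9.81·0.00747·128.2 = 6.745 kW
P_shaft = P_hyd/η = 6.745/0.83 = 8.126 kW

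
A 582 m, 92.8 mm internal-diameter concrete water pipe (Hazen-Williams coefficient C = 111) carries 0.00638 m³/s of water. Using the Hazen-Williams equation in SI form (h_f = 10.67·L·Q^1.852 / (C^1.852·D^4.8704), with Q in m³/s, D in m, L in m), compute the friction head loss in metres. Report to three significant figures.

h_f = 10.67·582·0.00638^1.852 / (111^1.852·0.0928^4.8704) = 9.292 m

h_f ≈ 9.29 m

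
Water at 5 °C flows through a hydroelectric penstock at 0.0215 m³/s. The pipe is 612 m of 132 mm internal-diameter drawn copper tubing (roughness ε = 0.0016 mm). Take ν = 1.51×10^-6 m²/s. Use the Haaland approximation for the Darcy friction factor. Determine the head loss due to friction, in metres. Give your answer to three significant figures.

h_f ≈ 9.77 m

V = 4Q/(πD²) = 4·0.0215/(π·0.132²) = 1.571 m/s
Re = VD/ν = 1.571·0.132/1.51×10^-6 = 1.37×10^5 → turbulent
ε/D = 0.0016/132 = 1.21×10^-5
Haaland: f = 0.01676
h_f = f(L/D)V²/(2g) = 0.01676·(612/0.132)·1.571²/(2·9.81) = 9.773 m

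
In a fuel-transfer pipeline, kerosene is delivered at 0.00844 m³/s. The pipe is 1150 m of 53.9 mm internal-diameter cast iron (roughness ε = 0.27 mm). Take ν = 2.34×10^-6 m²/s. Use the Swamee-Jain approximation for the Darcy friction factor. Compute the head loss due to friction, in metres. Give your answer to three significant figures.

h_f ≈ 472 m

V = 4Q/(πD²) = 4·0.00844/(π·0.0539²) = 3.699 m/s
Re = VD/ν = 3.699·0.0539/2.34×10^-6 = 8.52×10^4 → turbulent
ε/D = 0.27/53.9 = 0.00501
Swamee-Jain: f = 0.03175
h_f = f(L/D)V²/(2g) = 0.03175·(1150/0.0539)·3.699²/(2·9.81) = 472.5 m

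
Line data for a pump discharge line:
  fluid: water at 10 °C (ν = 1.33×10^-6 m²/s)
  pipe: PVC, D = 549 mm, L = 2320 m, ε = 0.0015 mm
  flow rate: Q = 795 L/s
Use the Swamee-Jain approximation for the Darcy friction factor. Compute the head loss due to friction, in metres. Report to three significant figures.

V = 4Q/(πD²) = 4·0.795/(π·0.549²) = 3.358 m/s
Re = VD/ν = 3.358·0.549/1.33×10^-6 = 1.39×10^6 → turbulent
ε/D = 0.0015/549 = 2.73×10^-6
Swamee-Jain: f = 0.01108
h_f = f(L/D)V²/(2g) = 0.01108·(2320/0.549)·3.358²/(2·9.81) = 26.91 m

h_f ≈ 26.9 m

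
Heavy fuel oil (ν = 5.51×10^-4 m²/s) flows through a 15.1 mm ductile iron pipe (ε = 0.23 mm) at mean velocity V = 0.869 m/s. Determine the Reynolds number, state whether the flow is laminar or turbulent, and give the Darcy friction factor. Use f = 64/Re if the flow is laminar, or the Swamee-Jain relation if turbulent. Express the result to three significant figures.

Re ≈ 23.8; laminar; f = 64/Re ≈ 2.69

Re = VD/ν = 0.8690·0.0151/5.51×10^-4 = 23.8
Re < 2300 → laminar → f = 64/Re = 2.687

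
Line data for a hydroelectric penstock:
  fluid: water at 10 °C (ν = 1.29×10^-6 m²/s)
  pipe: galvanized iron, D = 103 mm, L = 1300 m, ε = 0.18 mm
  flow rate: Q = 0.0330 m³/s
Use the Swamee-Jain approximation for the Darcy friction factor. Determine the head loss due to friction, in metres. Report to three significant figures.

V = 4Q/(πD²) = 4·0.0330/(π·0.103²) = 3.960 m/s
Re = VD/ν = 3.960·0.103/1.29×10^-6 = 3.16×10^5 → turbulent
ε/D = 0.18/103 = 0.00175
Swamee-Jain: f = 0.02338
h_f = f(L/D)V²/(2g) = 0.02338·(1300/0.103)·3.960²/(2·9.81) = 235.9 m

h_f ≈ 236 m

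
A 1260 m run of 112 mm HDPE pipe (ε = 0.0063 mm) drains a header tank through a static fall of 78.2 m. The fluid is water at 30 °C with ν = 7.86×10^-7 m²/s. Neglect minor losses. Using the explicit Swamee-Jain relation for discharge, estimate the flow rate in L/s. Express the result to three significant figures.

Q ≈ 30.6 L/s

Swamee-Jain (Type II): Q = -0.965·√(gD⁵h_f/L)·ln[ε/(3.7D) + √(3.17ν²L/(gD³h_f))]
√(gD⁵h_f/L) = √(9.81·0.112⁵·78.2/1260) = 0.003276
ε/(3.7D) = 1.52×10^-5; √(3.17ν²L/(gD³h_f)) = 4.78×10^-5
Q = -0.965·0.003276·ln(6.305×10^-5) = 0.03057 m³/s
Check: V = 3.10 m/s, Re = 4.42×10^5, f = 0.01416, h_f = 78.2 m ≈ 78.2 m ✓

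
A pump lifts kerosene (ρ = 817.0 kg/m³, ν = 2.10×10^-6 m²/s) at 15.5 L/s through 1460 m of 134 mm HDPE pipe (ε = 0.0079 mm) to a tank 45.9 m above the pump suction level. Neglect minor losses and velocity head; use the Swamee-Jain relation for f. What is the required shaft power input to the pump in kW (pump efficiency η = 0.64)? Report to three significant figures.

P_shaft ≈ 11.5 kW

V = 4Q/(πD²) = 1.099 m/s; Re = 7.01×10^4; ε/D = 5.90×10^-5; f = 0.01955
h_f = f(L/D)V²/2g = 13.12 m
Total head H = z + h_f = 45.9 + 13.12 = 59.02 m
P_hyd = ρgQH = 817.0·9.81·0.0155·59.02 = 7.332 kW
P_shaft = P_hyd/η = 7.332/0.64 = 11.46 kW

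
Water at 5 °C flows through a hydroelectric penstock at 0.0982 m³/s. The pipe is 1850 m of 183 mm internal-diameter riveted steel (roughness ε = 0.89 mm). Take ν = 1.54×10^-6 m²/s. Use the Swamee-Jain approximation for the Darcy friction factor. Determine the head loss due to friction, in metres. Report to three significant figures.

V = 4Q/(πD²) = 4·0.0982/(π·0.183²) = 3.734 m/s
Re = VD/ν = 3.734·0.183/1.54×10^-6 = 4.44×10^5 → turbulent
ε/D = 0.89/183 = 0.00486
Swamee-Jain: f = 0.03044
h_f = f(L/D)V²/(2g) = 0.03044·(1850/0.183)·3.734²/(2·9.81) = 218.6 m

h_f ≈ 219 m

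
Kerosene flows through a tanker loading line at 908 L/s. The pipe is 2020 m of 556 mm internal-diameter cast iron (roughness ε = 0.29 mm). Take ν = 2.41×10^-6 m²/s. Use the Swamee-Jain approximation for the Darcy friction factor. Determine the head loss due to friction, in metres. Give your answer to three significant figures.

V = 4Q/(πD²) = 4·0.908/(π·0.556²) = 3.740 m/s
Re = VD/ν = 3.740·0.556/2.41×10^-6 = 8.63×10^5 → turbulent
ε/D = 0.29/556 = 5.22×10^-4
Swamee-Jain: f = 0.01752
h_f = f(L/D)V²/(2g) = 0.01752·(2020/0.556)·3.740²/(2·9.81) = 45.38 m

h_f ≈ 45.4 m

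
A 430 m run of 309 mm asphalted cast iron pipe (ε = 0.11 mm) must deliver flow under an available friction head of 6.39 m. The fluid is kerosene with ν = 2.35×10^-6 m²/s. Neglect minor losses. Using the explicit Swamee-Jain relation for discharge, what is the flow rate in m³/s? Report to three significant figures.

Q ≈ 0.171 m³/s

Swamee-Jain (Type II): Q = -0.965·√(gD⁵h_f/L)·ln[ε/(3.7D) + √(3.17ν²L/(gD³h_f))]
√(gD⁵h_f/L) = √(9.81·0.309⁵·6.39/430) = 0.02027
ε/(3.7D) = 9.62×10^-5; √(3.17ν²L/(gD³h_f)) = 6.38×10^-5
Q = -0.965·0.02027·ln(1.600×10^-4) = 0.1709 m³/s
Check: V = 2.28 m/s, Re = 3.00×10^5, f = 0.01744, h_f = 6.43 m ≈ 6.39 m ✓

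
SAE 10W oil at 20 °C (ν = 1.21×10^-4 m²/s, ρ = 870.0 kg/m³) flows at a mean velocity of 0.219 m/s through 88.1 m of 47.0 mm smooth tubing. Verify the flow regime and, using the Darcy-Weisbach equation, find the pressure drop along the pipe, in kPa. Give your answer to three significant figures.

Δp ≈ 29.4 kPa

Re = VD/ν = 0.219·0.04700/1.21×10^-4 = 85.1 → laminar (Re < 2300)
f = 64/Re = 0.7524
h_f = f(L/D)V²/(2g) = 0.7524·(88.1/0.04700)·0.219²/(2·9.81) = 3.447 m
Δp = ρg·h_f = 870.0·9.81·3.447 = 29.42 kPa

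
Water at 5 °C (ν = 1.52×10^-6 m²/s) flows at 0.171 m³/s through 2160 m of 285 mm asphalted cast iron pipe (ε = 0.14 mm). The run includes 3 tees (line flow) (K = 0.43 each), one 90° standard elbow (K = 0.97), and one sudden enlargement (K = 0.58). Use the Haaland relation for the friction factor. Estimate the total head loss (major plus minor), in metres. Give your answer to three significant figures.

V = 4Q/(πD²) = 2.681 m/s; V²/2g = 0.3662 m
Re = 5.03×10^5, ε/D = 4.91×10^-4 → f = 0.01752 (Haaland)
Major: h_f = f(L/D)·V²/2g = 0.01752·7579·0.3662 = 48.62 m
Minor: ΣK = 2.84; h_m = ΣK·V²/2g = 1.040 m
Total H_L = 48.62 + 1.040 = 49.66 m

H_L ≈ 49.7 m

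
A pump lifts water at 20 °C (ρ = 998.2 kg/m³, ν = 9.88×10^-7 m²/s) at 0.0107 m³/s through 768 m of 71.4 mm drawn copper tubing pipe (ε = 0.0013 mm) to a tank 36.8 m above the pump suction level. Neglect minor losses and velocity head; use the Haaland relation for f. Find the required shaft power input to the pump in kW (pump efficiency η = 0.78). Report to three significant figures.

V = 4Q/(πD²) = 2.672 m/s; Re = 1.93×10^5; ε/D = 1.82×10^-5; f = 0.01572
h_f = f(L/D)V²/2g = 61.53 m
Total head H = z + h_f = 36.8 + 61.53 = 98.33 m
P_hyd = ρgQH = 998.2·9.81·0.0107·98.33 = 10.30 kW
P_shaft = P_hyd/η = 10.30/0.78 = 13.21 kW

P_shaft ≈ 13.2 kW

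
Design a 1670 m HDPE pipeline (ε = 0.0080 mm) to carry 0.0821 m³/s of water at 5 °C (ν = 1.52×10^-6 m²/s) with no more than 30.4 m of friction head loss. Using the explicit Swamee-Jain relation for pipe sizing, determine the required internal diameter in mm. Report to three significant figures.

D ≈ 217 mm

Swamee-Jain (Type III): D = 0.66·[ε^1.25·(LQ²/(gh_f))^4.75 + ν·Q^9.4·(L/(gh_f))^5.2]^0.04
LQ²/(gh_f) = 0.03775; L/(gh_f) = 5.600
Term 1 = ε^1.25·(…)^4.75 = 7.40×10^-14; Term 2 = ν·Q^9.4·(…)^5.2 = 7.37×10^-13
D = 0.66·(7.40×10^-14 + 7.37×10^-13)^0.04 = 0.2167 m = 217 mm
Check: V = 2.23 m/s, Re = 3.17×10^5, f = 0.01466, h_f = 28.5 m ≈ 30.4 m ✓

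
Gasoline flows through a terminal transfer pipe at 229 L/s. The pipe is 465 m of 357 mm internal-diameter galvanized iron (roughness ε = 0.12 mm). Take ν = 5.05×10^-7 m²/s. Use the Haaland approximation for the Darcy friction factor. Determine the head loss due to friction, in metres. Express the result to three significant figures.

h_f ≈ 5.46 m

V = 4Q/(πD²) = 4·0.229/(π·0.357²) = 2.288 m/s
Re = VD/ν = 2.288·0.357/5.05×10^-7 = 1.62×10^6 → turbulent
ε/D = 0.12/357 = 3.36×10^-4
Haaland: f = 0.01571
h_f = f(L/D)V²/(2g) = 0.01571·(465/0.357)·2.288²/(2·9.81) = 5.457 m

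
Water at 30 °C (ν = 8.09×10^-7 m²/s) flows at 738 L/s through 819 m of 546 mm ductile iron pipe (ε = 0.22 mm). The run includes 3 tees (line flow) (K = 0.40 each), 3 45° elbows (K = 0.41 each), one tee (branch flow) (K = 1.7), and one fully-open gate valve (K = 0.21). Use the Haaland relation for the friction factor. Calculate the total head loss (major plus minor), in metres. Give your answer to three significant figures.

H_L ≈ 14.5 m

V = 4Q/(πD²) = 3.152 m/s; V²/2g = 0.5064 m
Re = 2.13×10^6, ε/D = 4.03×10^-4 → f = 0.01620 (Haaland)
Major: h_f = f(L/D)·V²/2g = 0.01620·1500·0.5064 = 12.30 m
Minor: ΣK = 4.34; h_m = ΣK·V²/2g = 2.198 m
Total H_L = 12.30 + 2.198 = 14.50 m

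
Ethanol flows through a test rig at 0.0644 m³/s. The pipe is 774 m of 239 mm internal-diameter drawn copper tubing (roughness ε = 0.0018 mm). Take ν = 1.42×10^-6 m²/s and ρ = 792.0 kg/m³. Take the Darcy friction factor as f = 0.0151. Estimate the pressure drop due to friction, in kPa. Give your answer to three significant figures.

V = 4Q/(πD²) = 4·0.0644/(π·0.239²) = 1.435 m/s
h_f = f(L/D)V²/(2g) = 0.01510·(774/0.239)·1.435²/(2·9.81) = 5.136 m
Δp = ρg·h_f = 792.0·9.81·5.136 = 39.90 kPa

Δp ≈ 39.9 kPa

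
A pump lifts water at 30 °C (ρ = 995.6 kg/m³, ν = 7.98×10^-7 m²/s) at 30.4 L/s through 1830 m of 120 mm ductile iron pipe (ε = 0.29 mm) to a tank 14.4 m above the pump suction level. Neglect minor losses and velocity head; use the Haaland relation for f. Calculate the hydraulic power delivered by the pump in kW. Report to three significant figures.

P_hyd ≈ 46.0 kW

V = 4Q/(πD²) = 2.688 m/s; Re = 4.04×10^5; ε/D = 0.00242; f = 0.02504
h_f = f(L/D)V²/2g = 140.6 m
Total head H = z + h_f = 14.4 + 140.6 = 155.0 m
P_hyd = ρgQH = 995.6·9.81·0.0304·155.0 = 46.03 kW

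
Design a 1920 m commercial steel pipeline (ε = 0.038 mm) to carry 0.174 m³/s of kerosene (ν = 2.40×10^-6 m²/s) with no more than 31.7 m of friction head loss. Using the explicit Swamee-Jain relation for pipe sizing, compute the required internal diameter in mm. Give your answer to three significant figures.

Swamee-Jain (Type III): D = 0.66·[ε^1.25·(LQ²/(gh_f))^4.75 + ν·Q^9.4·(L/(gh_f))^5.2]^0.04
LQ²/(gh_f) = 0.1869; L/(gh_f) = 6.174
Term 1 = ε^1.25·(…)^4.75 = 1.04×10^-9; Term 2 = ν·Q^9.4·(…)^5.2 = 2.25×10^-9
D = 0.66·(1.04×10^-9 + 2.25×10^-9)^0.04 = 0.3021 m = 302 mm
Check: V = 2.43 m/s, Re = 3.06×10^5, f = 0.01564, h_f = 29.8 m ≈ 31.7 m ✓

D ≈ 302 mm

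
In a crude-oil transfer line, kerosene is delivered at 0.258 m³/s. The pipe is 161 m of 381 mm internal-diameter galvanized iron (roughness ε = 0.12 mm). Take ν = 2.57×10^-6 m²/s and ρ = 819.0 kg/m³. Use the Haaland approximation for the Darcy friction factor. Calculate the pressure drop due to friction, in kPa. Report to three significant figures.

Δp ≈ 14.8 kPa

V = 4Q/(πD²) = 4·0.258/(π·0.381²) = 2.263 m/s
Re = VD/ν = 2.263·0.381/2.57×10^-6 = 3.35×10^5 → turbulent
ε/D = 0.12/381 = 3.15×10^-4
Haaland: f = 0.01675
h_f = f(L/D)V²/(2g) = 0.01675·(161/0.381)·2.263²/(2·9.81) = 1.847 m
Δp = ρg·h_f = 819.0·9.81·1.847 = 14.84 kPa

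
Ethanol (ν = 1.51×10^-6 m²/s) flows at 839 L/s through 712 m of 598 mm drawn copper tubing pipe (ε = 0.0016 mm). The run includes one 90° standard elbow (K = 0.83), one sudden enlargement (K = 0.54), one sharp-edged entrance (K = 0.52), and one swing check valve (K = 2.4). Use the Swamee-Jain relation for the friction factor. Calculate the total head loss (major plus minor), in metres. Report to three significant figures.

H_L ≈ 8.10 m

V = 4Q/(πD²) = 2.987 m/s; V²/2g = 0.4548 m
Re = 1.18×10^6, ε/D = 2.68×10^-6 → f = 0.01136 (Swamee-Jain)
Major: h_f = f(L/D)·V²/2g = 0.01136·1191·0.4548 = 6.152 m
Minor: ΣK = 4.29; h_m = ΣK·V²/2g = 1.951 m
Total H_L = 6.152 + 1.951 = 8.103 m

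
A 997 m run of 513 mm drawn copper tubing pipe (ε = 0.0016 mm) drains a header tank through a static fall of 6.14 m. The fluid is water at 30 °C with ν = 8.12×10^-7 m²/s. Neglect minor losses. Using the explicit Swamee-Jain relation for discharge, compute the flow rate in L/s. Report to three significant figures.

Q ≈ 491 L/s

Swamee-Jain (Type II): Q = -0.965·√(gD⁵h_f/L)·ln[ε/(3.7D) + √(3.17ν²L/(gD³h_f))]
√(gD⁵h_f/L) = √(9.81·0.513⁵·6.14/997) = 0.04633
ε/(3.7D) = 8.43×10^-7; √(3.17ν²L/(gD³h_f)) = 1.60×10^-5
Q = -0.965·0.04633·ln(1.685×10^-5) = 0.4914 m³/s
Check: V = 2.38 m/s, Re = 1.50×10^6, f = 0.01095, h_f = 6.13 m ≈ 6.14 m ✓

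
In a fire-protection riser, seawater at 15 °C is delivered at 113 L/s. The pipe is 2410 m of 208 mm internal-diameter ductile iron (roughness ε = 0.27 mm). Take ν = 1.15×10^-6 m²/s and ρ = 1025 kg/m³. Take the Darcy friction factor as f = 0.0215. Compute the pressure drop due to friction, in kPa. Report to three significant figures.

V = 4Q/(πD²) = 4·0.113/(π·0.208²) = 3.326 m/s
h_f = f(L/D)V²/(2g) = 0.02150·(2410/0.208)·3.326²/(2·9.81) = 140.4 m
Δp = ρg·h_f = 1025·9.81·140.4 = 1412 kPa

Δp ≈ 1410 kPa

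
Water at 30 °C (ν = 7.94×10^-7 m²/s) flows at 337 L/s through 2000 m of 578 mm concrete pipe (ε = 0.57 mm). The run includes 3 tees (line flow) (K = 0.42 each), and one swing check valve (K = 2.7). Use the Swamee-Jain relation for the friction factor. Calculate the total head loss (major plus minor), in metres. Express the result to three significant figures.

H_L ≈ 6.15 m

V = 4Q/(πD²) = 1.284 m/s; V²/2g = 0.08408 m
Re = 9.35×10^5, ε/D = 9.86×10^-4 → f = 0.01999 (Swamee-Jain)
Major: h_f = f(L/D)·V²/2g = 0.01999·3460·0.08408 = 5.816 m
Minor: ΣK = 3.96; h_m = ΣK·V²/2g = 0.3329 m
Total H_L = 5.816 + 0.3329 = 6.148 m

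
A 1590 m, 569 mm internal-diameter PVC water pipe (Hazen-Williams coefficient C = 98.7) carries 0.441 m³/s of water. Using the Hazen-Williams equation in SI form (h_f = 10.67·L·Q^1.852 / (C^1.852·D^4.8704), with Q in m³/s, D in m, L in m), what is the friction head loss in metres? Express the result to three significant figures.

h_f ≈ 11.8 m

h_f = 10.67·1590·0.441^1.852 / (98.7^1.852·0.569^4.8704) = 11.76 m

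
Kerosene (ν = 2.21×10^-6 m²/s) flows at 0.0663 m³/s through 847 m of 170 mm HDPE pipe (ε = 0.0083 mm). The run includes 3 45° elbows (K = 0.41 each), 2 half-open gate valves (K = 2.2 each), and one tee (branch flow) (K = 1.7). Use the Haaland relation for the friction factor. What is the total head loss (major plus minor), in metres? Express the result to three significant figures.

V = 4Q/(πD²) = 2.921 m/s; V²/2g = 0.4349 m
Re = 2.25×10^5, ε/D = 4.88×10^-5 → f = 0.01550 (Haaland)
Major: h_f = f(L/D)·V²/2g = 0.01550·4982·0.4349 = 33.59 m
Minor: ΣK = 7.33; h_m = ΣK·V²/2g = 3.188 m
Total H_L = 33.59 + 3.188 = 36.78 m

H_L ≈ 36.8 m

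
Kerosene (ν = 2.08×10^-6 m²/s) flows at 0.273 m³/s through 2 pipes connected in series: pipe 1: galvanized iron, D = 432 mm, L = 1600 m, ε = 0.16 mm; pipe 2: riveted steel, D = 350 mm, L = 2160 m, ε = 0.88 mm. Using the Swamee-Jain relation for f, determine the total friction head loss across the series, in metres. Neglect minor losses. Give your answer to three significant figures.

Pipe 1: V = 1.863 m/s, Re = 3.87×10^5, ε/D = 3.70×10^-4, f = 0.01720, h_1 = f(L/D)V²/2g = 11.26 m
Pipe 2: V = 2.838 m/s, Re = 4.77×10^5, ε/D = 0.00251, f = 0.02535, h_2 = f(L/D)V²/2g = 64.20 m
Series → Q common, losses add: H = Σh = 75.47 m

H ≈ 75.5 m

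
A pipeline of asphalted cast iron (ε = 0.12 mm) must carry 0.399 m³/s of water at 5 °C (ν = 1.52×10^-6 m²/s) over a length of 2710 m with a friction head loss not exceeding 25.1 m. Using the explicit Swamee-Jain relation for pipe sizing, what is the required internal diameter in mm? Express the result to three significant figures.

Swamee-Jain (Type III): D = 0.66·[ε^1.25·(LQ²/(gh_f))^4.75 + ν·Q^9.4·(L/(gh_f))^5.2]^0.04
LQ²/(gh_f) = 1.752; L/(gh_f) = 11.01
Term 1 = ε^1.25·(…)^4.75 = 1.80×10^-4; Term 2 = ν·Q^9.4·(…)^5.2 = 7.04×10^-5
D = 0.66·(1.80×10^-4 + 7.04×10^-5)^0.04 = 0.4737 m = 474 mm
Check: V = 2.26 m/s, Re = 7.06×10^5, f = 0.01562, h_f = 23.3 m ≈ 25.1 m ✓

D ≈ 474 mm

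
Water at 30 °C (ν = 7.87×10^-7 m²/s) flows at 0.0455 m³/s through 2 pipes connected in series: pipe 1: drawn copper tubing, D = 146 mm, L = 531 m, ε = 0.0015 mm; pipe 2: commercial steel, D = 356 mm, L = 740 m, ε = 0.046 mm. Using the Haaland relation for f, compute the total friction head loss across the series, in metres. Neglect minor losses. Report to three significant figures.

Pipe 1: V = 2.718 m/s, Re = 5.04×10^5, ε/D = 1.03×10^-5, f = 0.01316, h_1 = f(L/D)V²/2g = 18.02 m
Pipe 2: V = 0.4571 m/s, Re = 2.07×10^5, ε/D = 1.29×10^-4, f = 0.01631, h_2 = f(L/D)V²/2g = 0.3611 m
Series → Q common, losses add: H = Σh = 18.38 m

H ≈ 18.4 m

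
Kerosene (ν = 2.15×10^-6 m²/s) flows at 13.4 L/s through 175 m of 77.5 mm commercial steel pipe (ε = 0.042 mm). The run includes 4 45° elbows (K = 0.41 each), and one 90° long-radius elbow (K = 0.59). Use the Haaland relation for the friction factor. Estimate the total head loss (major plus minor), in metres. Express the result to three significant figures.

V = 4Q/(πD²) = 2.841 m/s; V²/2g = 0.4113 m
Re = 1.02×10^5, ε/D = 5.42×10^-4 → f = 0.02018 (Haaland)
Major: h_f = f(L/D)·V²/2g = 0.02018·2258·0.4113 = 18.74 m
Minor: ΣK = 2.23; h_m = ΣK·V²/2g = 0.9171 m
Total H_L = 18.74 + 0.9171 = 19.66 m

H_L ≈ 19.7 m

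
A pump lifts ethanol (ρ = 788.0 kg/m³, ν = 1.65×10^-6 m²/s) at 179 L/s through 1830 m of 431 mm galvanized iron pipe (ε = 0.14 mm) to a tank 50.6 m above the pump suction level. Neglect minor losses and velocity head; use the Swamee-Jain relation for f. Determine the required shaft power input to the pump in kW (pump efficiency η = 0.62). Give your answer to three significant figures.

V = 4Q/(πD²) = 1.227 m/s; Re = 3.20×10^5; ε/D = 3.25×10^-4; f = 0.01713
h_f = f(L/D)V²/2g = 5.581 m
Total head H = z + h_f = 50.6 + 5.581 = 56.18 m
P_hyd = ρgQH = 788.0·9.81·0.179·56.18 = 77.74 kW
P_shaft = P_hyd/η = 77.74/0.62 = 125.4 kW

P_shaft ≈ 125 kW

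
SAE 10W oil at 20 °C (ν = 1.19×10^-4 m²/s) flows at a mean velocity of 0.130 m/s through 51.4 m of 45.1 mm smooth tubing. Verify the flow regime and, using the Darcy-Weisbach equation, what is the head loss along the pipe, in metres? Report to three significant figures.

h_f ≈ 1.28 m

Re = VD/ν = 0.130·0.04510/1.19×10^-4 = 49.3 → laminar (Re < 2300)
f = 64/Re = 1.299
h_f = f(L/D)V²/(2g) = 1.299·(51.4/0.04510)·0.130²/(2·9.81) = 1.275 m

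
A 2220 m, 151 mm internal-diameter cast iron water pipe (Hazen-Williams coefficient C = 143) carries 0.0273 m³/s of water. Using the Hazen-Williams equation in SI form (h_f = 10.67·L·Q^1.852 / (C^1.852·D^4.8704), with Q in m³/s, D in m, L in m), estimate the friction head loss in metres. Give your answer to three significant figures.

h_f = 10.67·2220·0.0273^1.852 / (143^1.852·0.151^4.8704) = 30.57 m

h_f ≈ 30.6 m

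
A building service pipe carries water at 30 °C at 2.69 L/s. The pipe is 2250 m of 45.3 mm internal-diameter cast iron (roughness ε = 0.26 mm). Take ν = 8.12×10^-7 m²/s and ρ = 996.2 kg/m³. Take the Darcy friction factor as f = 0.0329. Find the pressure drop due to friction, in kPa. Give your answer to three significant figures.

Δp ≈ 2270 kPa

V = 4Q/(πD²) = 4·0.00269/(π·0.0453²) = 1.669 m/s
h_f = f(L/D)V²/(2g) = 0.03290·(2250/0.0453)·1.669²/(2·9.81) = 232.0 m
Δp = ρg·h_f = 996.2·9.81·232.0 = 2267 kPa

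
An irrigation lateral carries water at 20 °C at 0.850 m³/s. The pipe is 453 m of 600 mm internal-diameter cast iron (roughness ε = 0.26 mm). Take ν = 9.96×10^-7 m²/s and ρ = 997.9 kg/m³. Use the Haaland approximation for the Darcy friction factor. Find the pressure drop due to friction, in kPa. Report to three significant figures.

V = 4Q/(πD²) = 4·0.850/(π·0.600²) = 3.006 m/s
Re = VD/ν = 3.006·0.600/9.96×10^-7 = 1.81×10^6 → turbulent
ε/D = 0.26/600 = 4.33×10^-4
Haaland: f = 0.01648
h_f = f(L/D)V²/(2g) = 0.01648·(453/0.600)·3.006²/(2·9.81) = 5.733 m
Δp = ρg·h_f = 997.9·9.81·5.733 = 56.12 kPa

Δp ≈ 56.1 kPa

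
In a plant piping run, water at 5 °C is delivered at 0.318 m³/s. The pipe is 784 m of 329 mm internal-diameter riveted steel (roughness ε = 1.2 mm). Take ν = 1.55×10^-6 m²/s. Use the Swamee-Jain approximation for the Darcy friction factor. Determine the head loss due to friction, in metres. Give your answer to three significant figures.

h_f ≈ 47.4 m

V = 4Q/(πD²) = 4·0.318/(π·0.329²) = 3.741 m/s
Re = VD/ν = 3.741·0.329/1.55×10^-6 = 7.94×10^5 → turbulent
ε/D = 1.2/329 = 0.00365
Swamee-Jain: f = 0.02789
h_f = f(L/D)V²/(2g) = 0.02789·(784/0.329)·3.741²/(2·9.81) = 47.40 m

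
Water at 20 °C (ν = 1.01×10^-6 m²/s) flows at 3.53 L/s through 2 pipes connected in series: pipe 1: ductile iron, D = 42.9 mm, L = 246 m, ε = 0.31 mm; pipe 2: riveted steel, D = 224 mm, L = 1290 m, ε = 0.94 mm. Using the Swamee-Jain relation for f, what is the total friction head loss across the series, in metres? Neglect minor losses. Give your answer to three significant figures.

Pipe 1: V = 2.442 m/s, Re = 1.04×10^5, ε/D = 0.00723, f = 0.03502, h_1 = f(L/D)V²/2g = 61.04 m
Pipe 2: V = 0.08958 m/s, Re = 1.99×10^4, ε/D = 0.00420, f = 0.03383, h_2 = f(L/D)V²/2g = 0.07966 m
Series → Q common, losses add: H = Σh = 61.12 m

H ≈ 61.1 m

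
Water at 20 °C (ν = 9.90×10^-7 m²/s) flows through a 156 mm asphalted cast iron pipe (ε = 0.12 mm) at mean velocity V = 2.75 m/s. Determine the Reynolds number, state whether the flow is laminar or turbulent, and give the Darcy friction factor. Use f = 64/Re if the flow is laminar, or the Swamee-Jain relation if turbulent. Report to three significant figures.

Re ≈ 4.33×10^5; turbulent; f ≈ 0.0194

Re = VD/ν = 2.750·0.156/9.90×10^-7 = 4.33×10^5
Re > 4000 → turbulent; ε/D = 7.69×10^-4
Swamee-Jain: f = 0.01939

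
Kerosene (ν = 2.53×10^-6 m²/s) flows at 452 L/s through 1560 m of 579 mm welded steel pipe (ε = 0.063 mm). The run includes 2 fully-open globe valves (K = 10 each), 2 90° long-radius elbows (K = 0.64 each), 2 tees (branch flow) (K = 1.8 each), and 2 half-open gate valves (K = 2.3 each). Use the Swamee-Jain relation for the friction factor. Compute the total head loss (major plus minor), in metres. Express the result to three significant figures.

V = 4Q/(πD²) = 1.717 m/s; V²/2g = 0.1502 m
Re = 3.93×10^5, ε/D = 1.09×10^-4 → f = 0.01499 (Swamee-Jain)
Major: h_f = f(L/D)·V²/2g = 0.01499·2694·0.1502 = 6.065 m
Minor: ΣK = 29.5; h_m = ΣK·V²/2g = 4.428 m
Total H_L = 6.065 + 4.428 = 10.49 m

H_L ≈ 10.5 m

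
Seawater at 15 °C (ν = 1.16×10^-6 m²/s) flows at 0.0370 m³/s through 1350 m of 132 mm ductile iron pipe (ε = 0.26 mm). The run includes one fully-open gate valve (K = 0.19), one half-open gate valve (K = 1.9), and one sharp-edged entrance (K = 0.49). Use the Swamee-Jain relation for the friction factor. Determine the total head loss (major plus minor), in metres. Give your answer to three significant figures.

V = 4Q/(πD²) = 2.704 m/s; V²/2g = 0.3726 m
Re = 3.08×10^5, ε/D = 0.00197 → f = 0.02407 (Swamee-Jain)
Major: h_f = f(L/D)·V²/2g = 0.02407·10227·0.3726 = 91.71 m
Minor: ΣK = 2.58; h_m = ΣK·V²/2g = 0.9613 m
Total H_L = 91.71 + 0.9613 = 92.67 m

H_L ≈ 92.7 m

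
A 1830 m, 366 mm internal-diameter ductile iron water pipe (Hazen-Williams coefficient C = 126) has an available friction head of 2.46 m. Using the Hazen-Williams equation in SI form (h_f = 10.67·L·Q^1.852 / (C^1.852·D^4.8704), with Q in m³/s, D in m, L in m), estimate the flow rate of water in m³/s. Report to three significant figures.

Rearranging: Q = [h_f·C^1.852·D^4.8704 / (10.67·L)]^(1/1.852)
Q = [2.46·126^1.852·0.366^4.8704 / (10.67·1830)]^0.540 = 0.07027 m³/s

Q ≈ 0.0703 m³/s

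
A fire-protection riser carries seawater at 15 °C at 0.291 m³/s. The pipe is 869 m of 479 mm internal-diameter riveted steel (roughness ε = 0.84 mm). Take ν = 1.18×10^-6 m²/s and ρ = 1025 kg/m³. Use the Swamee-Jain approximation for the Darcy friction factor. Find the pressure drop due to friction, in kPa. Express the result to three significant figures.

V = 4Q/(πD²) = 4·0.291/(π·0.479²) = 1.615 m/s
Re = VD/ν = 1.615·0.479/1.18×10^-6 = 6.56×10^5 → turbulent
ε/D = 0.84/479 = 0.00175
Swamee-Jain: f = 0.02303
h_f = f(L/D)V²/(2g) = 0.02303·(869/0.479)·1.615²/(2·9.81) = 5.553 m
Δp = ρg·h_f = 1025·9.81·5.553 = 55.84 kPa

Δp ≈ 55.8 kPa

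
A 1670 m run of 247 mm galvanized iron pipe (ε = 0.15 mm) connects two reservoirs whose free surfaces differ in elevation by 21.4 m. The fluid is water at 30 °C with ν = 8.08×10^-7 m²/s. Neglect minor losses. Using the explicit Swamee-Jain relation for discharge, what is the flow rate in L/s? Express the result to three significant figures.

Swamee-Jain (Type II): Q = -0.965·√(gD⁵h_f/L)·ln[ε/(3.7D) + √(3.17ν²L/(gD³h_f))]
√(gD⁵h_f/L) = √(9.81·0.247⁵·21.4/1670) = 0.01075
ε/(3.7D) = 1.64×10^-4; √(3.17ν²L/(gD³h_f)) = 3.31×10^-5
Q = -0.965·0.01075·ln(1.972×10^-4) = 0.08851 m³/s
Check: V = 1.85 m/s, Re = 5.65×10^5, f = 0.01832, h_f = 21.5 m ≈ 21.4 m ✓

Q ≈ 88.5 L/s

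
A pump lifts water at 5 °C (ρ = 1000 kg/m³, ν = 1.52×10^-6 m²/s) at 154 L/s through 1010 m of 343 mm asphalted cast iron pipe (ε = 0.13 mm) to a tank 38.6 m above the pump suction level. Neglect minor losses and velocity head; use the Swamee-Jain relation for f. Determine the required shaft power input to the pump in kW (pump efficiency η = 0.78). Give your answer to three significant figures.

V = 4Q/(πD²) = 1.667 m/s; Re = 3.76×10^5; ε/D = 3.79×10^-4; f = 0.01729
h_f = f(L/D)V²/2g = 7.208 m
Total head H = z + h_f = 38.6 + 7.208 = 45.81 m
P_hyd = ρgQH = 1000·9.81·0.154·45.81 = 69.20 kW
P_shaft = P_hyd/η = 69.20/0.78 = 88.72 kW

P_shaft ≈ 88.7 kW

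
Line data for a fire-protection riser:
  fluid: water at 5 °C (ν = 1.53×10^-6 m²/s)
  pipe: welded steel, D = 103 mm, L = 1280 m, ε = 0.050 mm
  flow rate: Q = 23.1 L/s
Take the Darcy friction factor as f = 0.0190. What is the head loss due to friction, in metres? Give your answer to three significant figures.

h_f ≈ 92.5 m

V = 4Q/(πD²) = 4·0.0231/(π·0.103²) = 2.772 m/s
h_f = f(L/D)V²/(2g) = 0.01900·(1280/0.103)·2.772²/(2·9.81) = 92.50 m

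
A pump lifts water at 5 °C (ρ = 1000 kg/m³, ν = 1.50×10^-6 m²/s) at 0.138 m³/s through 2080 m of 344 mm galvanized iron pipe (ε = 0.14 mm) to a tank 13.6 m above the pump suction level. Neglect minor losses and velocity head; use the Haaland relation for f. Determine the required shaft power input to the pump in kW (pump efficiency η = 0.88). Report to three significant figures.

P_shaft ≈ 39.1 kW

V = 4Q/(πD²) = 1.485 m/s; Re = 3.41×10^5; ε/D = 4.07×10^-4; f = 0.01735
h_f = f(L/D)V²/2g = 11.79 m
Total head H = z + h_f = 13.6 + 11.79 = 25.39 m
P_hyd = ρgQH = 1000·9.81·0.138·25.39 = 34.37 kW
P_shaft = P_hyd/η = 34.37/0.88 = 39.06 kW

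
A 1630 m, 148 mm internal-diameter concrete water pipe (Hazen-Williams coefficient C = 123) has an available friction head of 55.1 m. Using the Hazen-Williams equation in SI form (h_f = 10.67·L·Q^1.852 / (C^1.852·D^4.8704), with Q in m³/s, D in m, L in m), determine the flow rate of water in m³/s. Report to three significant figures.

Q ≈ 0.0362 m³/s

Rearranging: Q = [h_f·C^1.852·D^4.8704 / (10.67·L)]^(1/1.852)
Q = [55.1·123^1.852·0.148^4.8704 / (10.67·1630)]^0.540 = 0.03617 m³/s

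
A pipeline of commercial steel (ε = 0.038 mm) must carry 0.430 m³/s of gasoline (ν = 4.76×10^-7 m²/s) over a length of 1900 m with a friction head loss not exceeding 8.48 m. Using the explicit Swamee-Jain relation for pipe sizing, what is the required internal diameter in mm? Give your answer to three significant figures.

D ≈ 533 mm

Swamee-Jain (Type III): D = 0.66·[ε^1.25·(LQ²/(gh_f))^4.75 + ν·Q^9.4·(L/(gh_f))^5.2]^0.04
LQ²/(gh_f) = 4.223; L/(gh_f) = 22.84
Term 1 = ε^1.25·(…)^4.75 = 0.00280; Term 2 = ν·Q^9.4·(…)^5.2 = 0.00198
D = 0.66·(0.00280 + 0.00198)^0.04 = 0.5330 m = 533 mm
Check: V = 1.93 m/s, Re = 2.16×10^6, f = 0.01228, h_f = 8.28 m ≈ 8.48 m ✓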